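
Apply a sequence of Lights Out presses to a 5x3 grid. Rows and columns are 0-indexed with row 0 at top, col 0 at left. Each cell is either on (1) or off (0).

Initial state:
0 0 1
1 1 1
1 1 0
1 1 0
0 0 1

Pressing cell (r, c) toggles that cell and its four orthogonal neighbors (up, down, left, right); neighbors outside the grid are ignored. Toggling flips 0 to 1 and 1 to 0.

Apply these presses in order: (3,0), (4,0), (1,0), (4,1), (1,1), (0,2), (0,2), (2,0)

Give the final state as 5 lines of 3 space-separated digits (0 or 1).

After press 1 at (3,0):
0 0 1
1 1 1
0 1 0
0 0 0
1 0 1

After press 2 at (4,0):
0 0 1
1 1 1
0 1 0
1 0 0
0 1 1

After press 3 at (1,0):
1 0 1
0 0 1
1 1 0
1 0 0
0 1 1

After press 4 at (4,1):
1 0 1
0 0 1
1 1 0
1 1 0
1 0 0

After press 5 at (1,1):
1 1 1
1 1 0
1 0 0
1 1 0
1 0 0

After press 6 at (0,2):
1 0 0
1 1 1
1 0 0
1 1 0
1 0 0

After press 7 at (0,2):
1 1 1
1 1 0
1 0 0
1 1 0
1 0 0

After press 8 at (2,0):
1 1 1
0 1 0
0 1 0
0 1 0
1 0 0

Answer: 1 1 1
0 1 0
0 1 0
0 1 0
1 0 0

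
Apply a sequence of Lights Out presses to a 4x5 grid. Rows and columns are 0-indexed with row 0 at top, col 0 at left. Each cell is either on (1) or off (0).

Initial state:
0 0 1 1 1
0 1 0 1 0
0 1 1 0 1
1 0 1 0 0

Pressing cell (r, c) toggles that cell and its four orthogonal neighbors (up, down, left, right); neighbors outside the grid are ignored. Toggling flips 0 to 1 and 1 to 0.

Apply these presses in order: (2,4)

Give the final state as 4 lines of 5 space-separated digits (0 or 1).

After press 1 at (2,4):
0 0 1 1 1
0 1 0 1 1
0 1 1 1 0
1 0 1 0 1

Answer: 0 0 1 1 1
0 1 0 1 1
0 1 1 1 0
1 0 1 0 1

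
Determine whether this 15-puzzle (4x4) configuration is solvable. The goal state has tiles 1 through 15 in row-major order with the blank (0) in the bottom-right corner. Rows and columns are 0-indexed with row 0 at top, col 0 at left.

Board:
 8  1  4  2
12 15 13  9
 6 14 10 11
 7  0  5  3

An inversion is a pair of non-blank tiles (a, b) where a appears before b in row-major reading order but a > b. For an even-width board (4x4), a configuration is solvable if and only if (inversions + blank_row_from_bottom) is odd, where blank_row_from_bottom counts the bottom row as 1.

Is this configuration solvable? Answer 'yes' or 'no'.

Inversions: 52
Blank is in row 3 (0-indexed from top), which is row 1 counting from the bottom (bottom = 1).
52 + 1 = 53, which is odd, so the puzzle is solvable.

Answer: yes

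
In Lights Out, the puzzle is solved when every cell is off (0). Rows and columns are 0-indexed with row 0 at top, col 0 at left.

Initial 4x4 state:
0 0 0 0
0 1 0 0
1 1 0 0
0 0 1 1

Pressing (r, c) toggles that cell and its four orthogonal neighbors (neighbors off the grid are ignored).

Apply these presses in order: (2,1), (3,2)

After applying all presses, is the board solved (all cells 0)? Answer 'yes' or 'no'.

Answer: yes

Derivation:
After press 1 at (2,1):
0 0 0 0
0 0 0 0
0 0 1 0
0 1 1 1

After press 2 at (3,2):
0 0 0 0
0 0 0 0
0 0 0 0
0 0 0 0

Lights still on: 0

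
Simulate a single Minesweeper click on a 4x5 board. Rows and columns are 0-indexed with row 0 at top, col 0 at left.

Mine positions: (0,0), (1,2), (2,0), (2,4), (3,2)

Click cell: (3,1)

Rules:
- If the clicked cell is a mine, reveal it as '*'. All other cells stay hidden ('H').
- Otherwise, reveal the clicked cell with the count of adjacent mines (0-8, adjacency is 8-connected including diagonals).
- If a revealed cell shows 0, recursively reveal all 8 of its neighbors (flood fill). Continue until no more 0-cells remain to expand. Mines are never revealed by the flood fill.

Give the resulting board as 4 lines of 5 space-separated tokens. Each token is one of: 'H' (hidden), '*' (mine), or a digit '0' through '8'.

H H H H H
H H H H H
H H H H H
H 2 H H H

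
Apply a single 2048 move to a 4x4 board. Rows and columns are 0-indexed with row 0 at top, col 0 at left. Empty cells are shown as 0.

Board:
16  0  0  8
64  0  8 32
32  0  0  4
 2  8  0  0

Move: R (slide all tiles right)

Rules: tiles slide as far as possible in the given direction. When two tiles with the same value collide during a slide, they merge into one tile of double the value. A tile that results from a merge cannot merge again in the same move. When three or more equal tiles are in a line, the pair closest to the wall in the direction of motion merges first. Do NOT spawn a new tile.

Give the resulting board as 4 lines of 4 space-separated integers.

Answer:  0  0 16  8
 0 64  8 32
 0  0 32  4
 0  0  2  8

Derivation:
Slide right:
row 0: [16, 0, 0, 8] -> [0, 0, 16, 8]
row 1: [64, 0, 8, 32] -> [0, 64, 8, 32]
row 2: [32, 0, 0, 4] -> [0, 0, 32, 4]
row 3: [2, 8, 0, 0] -> [0, 0, 2, 8]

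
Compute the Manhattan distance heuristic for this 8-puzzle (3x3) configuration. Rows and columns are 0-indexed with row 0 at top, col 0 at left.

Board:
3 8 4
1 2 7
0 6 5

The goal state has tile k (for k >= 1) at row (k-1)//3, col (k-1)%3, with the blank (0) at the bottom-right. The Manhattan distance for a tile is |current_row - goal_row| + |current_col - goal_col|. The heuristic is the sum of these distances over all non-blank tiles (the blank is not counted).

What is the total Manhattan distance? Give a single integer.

Answer: 16

Derivation:
Tile 3: (0,0)->(0,2) = 2
Tile 8: (0,1)->(2,1) = 2
Tile 4: (0,2)->(1,0) = 3
Tile 1: (1,0)->(0,0) = 1
Tile 2: (1,1)->(0,1) = 1
Tile 7: (1,2)->(2,0) = 3
Tile 6: (2,1)->(1,2) = 2
Tile 5: (2,2)->(1,1) = 2
Sum: 2 + 2 + 3 + 1 + 1 + 3 + 2 + 2 = 16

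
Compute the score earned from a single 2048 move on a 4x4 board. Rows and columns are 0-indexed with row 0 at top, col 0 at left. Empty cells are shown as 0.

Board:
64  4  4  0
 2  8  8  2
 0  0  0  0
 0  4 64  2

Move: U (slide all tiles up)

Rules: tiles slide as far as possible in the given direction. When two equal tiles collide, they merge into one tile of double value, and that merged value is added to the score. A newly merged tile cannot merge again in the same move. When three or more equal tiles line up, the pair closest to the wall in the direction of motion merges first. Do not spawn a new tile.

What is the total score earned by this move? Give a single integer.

Answer: 4

Derivation:
Slide up:
col 0: [64, 2, 0, 0] -> [64, 2, 0, 0]  score +0 (running 0)
col 1: [4, 8, 0, 4] -> [4, 8, 4, 0]  score +0 (running 0)
col 2: [4, 8, 0, 64] -> [4, 8, 64, 0]  score +0 (running 0)
col 3: [0, 2, 0, 2] -> [4, 0, 0, 0]  score +4 (running 4)
Board after move:
64  4  4  4
 2  8  8  0
 0  4 64  0
 0  0  0  0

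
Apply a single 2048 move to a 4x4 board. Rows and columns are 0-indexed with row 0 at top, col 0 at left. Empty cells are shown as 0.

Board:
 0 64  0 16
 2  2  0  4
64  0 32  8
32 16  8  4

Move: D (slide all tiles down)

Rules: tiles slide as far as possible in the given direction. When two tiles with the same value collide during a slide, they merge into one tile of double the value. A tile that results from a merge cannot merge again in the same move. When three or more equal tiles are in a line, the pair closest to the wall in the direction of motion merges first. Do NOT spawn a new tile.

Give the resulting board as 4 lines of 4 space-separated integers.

Slide down:
col 0: [0, 2, 64, 32] -> [0, 2, 64, 32]
col 1: [64, 2, 0, 16] -> [0, 64, 2, 16]
col 2: [0, 0, 32, 8] -> [0, 0, 32, 8]
col 3: [16, 4, 8, 4] -> [16, 4, 8, 4]

Answer:  0  0  0 16
 2 64  0  4
64  2 32  8
32 16  8  4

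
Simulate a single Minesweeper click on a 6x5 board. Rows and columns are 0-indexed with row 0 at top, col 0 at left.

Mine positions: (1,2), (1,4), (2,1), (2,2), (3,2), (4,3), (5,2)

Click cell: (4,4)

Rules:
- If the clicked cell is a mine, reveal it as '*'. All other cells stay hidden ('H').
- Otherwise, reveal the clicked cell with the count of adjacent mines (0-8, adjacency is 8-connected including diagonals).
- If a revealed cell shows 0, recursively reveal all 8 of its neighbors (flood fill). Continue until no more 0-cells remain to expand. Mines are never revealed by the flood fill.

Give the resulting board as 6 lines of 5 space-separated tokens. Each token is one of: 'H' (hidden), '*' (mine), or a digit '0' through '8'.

H H H H H
H H H H H
H H H H H
H H H H H
H H H H 1
H H H H H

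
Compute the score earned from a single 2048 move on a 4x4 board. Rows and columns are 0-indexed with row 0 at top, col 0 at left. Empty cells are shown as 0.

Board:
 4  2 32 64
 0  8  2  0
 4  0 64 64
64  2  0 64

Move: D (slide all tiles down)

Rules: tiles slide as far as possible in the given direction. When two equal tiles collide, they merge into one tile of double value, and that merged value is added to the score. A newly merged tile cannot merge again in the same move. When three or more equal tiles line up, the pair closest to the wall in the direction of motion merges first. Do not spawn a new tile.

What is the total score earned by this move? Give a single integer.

Answer: 136

Derivation:
Slide down:
col 0: [4, 0, 4, 64] -> [0, 0, 8, 64]  score +8 (running 8)
col 1: [2, 8, 0, 2] -> [0, 2, 8, 2]  score +0 (running 8)
col 2: [32, 2, 64, 0] -> [0, 32, 2, 64]  score +0 (running 8)
col 3: [64, 0, 64, 64] -> [0, 0, 64, 128]  score +128 (running 136)
Board after move:
  0   0   0   0
  0   2  32   0
  8   8   2  64
 64   2  64 128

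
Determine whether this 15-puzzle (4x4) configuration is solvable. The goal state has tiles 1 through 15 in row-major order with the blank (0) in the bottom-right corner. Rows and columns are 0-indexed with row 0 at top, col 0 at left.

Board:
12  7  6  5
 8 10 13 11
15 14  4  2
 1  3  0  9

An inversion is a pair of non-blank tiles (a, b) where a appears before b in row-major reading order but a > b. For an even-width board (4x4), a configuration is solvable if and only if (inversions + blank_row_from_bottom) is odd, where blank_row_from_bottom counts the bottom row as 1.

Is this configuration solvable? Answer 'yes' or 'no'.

Inversions: 61
Blank is in row 3 (0-indexed from top), which is row 1 counting from the bottom (bottom = 1).
61 + 1 = 62, which is even, so the puzzle is not solvable.

Answer: no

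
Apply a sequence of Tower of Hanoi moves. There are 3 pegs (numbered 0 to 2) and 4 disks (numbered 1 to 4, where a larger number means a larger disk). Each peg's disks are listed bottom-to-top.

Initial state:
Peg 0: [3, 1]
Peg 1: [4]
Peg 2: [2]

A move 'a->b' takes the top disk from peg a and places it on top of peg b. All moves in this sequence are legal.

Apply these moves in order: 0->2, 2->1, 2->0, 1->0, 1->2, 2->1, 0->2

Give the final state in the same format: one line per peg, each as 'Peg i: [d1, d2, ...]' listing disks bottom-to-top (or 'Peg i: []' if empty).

Answer: Peg 0: [3, 2]
Peg 1: [4]
Peg 2: [1]

Derivation:
After move 1 (0->2):
Peg 0: [3]
Peg 1: [4]
Peg 2: [2, 1]

After move 2 (2->1):
Peg 0: [3]
Peg 1: [4, 1]
Peg 2: [2]

After move 3 (2->0):
Peg 0: [3, 2]
Peg 1: [4, 1]
Peg 2: []

After move 4 (1->0):
Peg 0: [3, 2, 1]
Peg 1: [4]
Peg 2: []

After move 5 (1->2):
Peg 0: [3, 2, 1]
Peg 1: []
Peg 2: [4]

After move 6 (2->1):
Peg 0: [3, 2, 1]
Peg 1: [4]
Peg 2: []

After move 7 (0->2):
Peg 0: [3, 2]
Peg 1: [4]
Peg 2: [1]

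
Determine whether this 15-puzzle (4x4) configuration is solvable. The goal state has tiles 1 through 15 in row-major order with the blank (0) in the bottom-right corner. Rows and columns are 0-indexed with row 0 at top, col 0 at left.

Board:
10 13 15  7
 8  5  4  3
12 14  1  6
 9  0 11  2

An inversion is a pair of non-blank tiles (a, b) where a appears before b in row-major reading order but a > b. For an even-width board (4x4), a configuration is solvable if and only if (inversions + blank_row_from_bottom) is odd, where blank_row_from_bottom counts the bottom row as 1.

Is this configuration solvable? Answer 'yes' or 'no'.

Answer: yes

Derivation:
Inversions: 66
Blank is in row 3 (0-indexed from top), which is row 1 counting from the bottom (bottom = 1).
66 + 1 = 67, which is odd, so the puzzle is solvable.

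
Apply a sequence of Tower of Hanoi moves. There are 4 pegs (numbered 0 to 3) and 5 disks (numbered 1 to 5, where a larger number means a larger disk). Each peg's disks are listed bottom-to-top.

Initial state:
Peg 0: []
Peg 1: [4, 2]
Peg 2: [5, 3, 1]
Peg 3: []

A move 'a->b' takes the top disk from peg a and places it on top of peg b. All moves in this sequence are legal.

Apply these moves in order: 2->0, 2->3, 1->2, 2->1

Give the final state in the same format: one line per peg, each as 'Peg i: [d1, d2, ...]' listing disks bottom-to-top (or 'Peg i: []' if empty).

Answer: Peg 0: [1]
Peg 1: [4, 2]
Peg 2: [5]
Peg 3: [3]

Derivation:
After move 1 (2->0):
Peg 0: [1]
Peg 1: [4, 2]
Peg 2: [5, 3]
Peg 3: []

After move 2 (2->3):
Peg 0: [1]
Peg 1: [4, 2]
Peg 2: [5]
Peg 3: [3]

After move 3 (1->2):
Peg 0: [1]
Peg 1: [4]
Peg 2: [5, 2]
Peg 3: [3]

After move 4 (2->1):
Peg 0: [1]
Peg 1: [4, 2]
Peg 2: [5]
Peg 3: [3]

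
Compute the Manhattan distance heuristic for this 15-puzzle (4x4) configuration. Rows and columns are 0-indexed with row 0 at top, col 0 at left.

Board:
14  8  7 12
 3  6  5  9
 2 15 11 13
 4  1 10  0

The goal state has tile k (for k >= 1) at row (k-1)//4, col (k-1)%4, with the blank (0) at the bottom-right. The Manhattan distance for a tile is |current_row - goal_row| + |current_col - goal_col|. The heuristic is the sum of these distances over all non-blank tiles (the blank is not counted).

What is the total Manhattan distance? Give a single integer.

Tile 14: (0,0)->(3,1) = 4
Tile 8: (0,1)->(1,3) = 3
Tile 7: (0,2)->(1,2) = 1
Tile 12: (0,3)->(2,3) = 2
Tile 3: (1,0)->(0,2) = 3
Tile 6: (1,1)->(1,1) = 0
Tile 5: (1,2)->(1,0) = 2
Tile 9: (1,3)->(2,0) = 4
Tile 2: (2,0)->(0,1) = 3
Tile 15: (2,1)->(3,2) = 2
Tile 11: (2,2)->(2,2) = 0
Tile 13: (2,3)->(3,0) = 4
Tile 4: (3,0)->(0,3) = 6
Tile 1: (3,1)->(0,0) = 4
Tile 10: (3,2)->(2,1) = 2
Sum: 4 + 3 + 1 + 2 + 3 + 0 + 2 + 4 + 3 + 2 + 0 + 4 + 6 + 4 + 2 = 40

Answer: 40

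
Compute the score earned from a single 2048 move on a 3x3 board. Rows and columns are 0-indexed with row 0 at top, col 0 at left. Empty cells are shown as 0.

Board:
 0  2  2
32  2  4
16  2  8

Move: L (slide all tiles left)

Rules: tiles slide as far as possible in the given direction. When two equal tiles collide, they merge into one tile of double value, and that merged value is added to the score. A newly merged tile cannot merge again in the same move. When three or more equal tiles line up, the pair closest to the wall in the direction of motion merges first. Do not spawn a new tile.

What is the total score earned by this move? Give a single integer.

Answer: 4

Derivation:
Slide left:
row 0: [0, 2, 2] -> [4, 0, 0]  score +4 (running 4)
row 1: [32, 2, 4] -> [32, 2, 4]  score +0 (running 4)
row 2: [16, 2, 8] -> [16, 2, 8]  score +0 (running 4)
Board after move:
 4  0  0
32  2  4
16  2  8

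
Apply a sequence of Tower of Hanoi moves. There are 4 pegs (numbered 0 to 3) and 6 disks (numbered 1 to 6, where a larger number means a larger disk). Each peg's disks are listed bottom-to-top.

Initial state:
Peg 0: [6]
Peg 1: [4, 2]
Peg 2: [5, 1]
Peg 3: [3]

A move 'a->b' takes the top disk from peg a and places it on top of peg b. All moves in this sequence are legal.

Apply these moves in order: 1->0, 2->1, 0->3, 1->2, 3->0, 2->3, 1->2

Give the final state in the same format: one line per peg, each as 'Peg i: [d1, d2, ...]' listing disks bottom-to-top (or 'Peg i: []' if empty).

Answer: Peg 0: [6, 2]
Peg 1: []
Peg 2: [5, 4]
Peg 3: [3, 1]

Derivation:
After move 1 (1->0):
Peg 0: [6, 2]
Peg 1: [4]
Peg 2: [5, 1]
Peg 3: [3]

After move 2 (2->1):
Peg 0: [6, 2]
Peg 1: [4, 1]
Peg 2: [5]
Peg 3: [3]

After move 3 (0->3):
Peg 0: [6]
Peg 1: [4, 1]
Peg 2: [5]
Peg 3: [3, 2]

After move 4 (1->2):
Peg 0: [6]
Peg 1: [4]
Peg 2: [5, 1]
Peg 3: [3, 2]

After move 5 (3->0):
Peg 0: [6, 2]
Peg 1: [4]
Peg 2: [5, 1]
Peg 3: [3]

After move 6 (2->3):
Peg 0: [6, 2]
Peg 1: [4]
Peg 2: [5]
Peg 3: [3, 1]

After move 7 (1->2):
Peg 0: [6, 2]
Peg 1: []
Peg 2: [5, 4]
Peg 3: [3, 1]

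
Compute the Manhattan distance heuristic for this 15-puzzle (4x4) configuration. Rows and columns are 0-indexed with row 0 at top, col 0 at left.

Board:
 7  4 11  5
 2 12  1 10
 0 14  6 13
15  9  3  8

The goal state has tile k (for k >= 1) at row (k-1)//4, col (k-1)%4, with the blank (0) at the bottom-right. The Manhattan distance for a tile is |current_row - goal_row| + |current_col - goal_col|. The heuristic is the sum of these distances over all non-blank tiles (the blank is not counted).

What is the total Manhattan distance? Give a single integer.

Tile 7: (0,0)->(1,2) = 3
Tile 4: (0,1)->(0,3) = 2
Tile 11: (0,2)->(2,2) = 2
Tile 5: (0,3)->(1,0) = 4
Tile 2: (1,0)->(0,1) = 2
Tile 12: (1,1)->(2,3) = 3
Tile 1: (1,2)->(0,0) = 3
Tile 10: (1,3)->(2,1) = 3
Tile 14: (2,1)->(3,1) = 1
Tile 6: (2,2)->(1,1) = 2
Tile 13: (2,3)->(3,0) = 4
Tile 15: (3,0)->(3,2) = 2
Tile 9: (3,1)->(2,0) = 2
Tile 3: (3,2)->(0,2) = 3
Tile 8: (3,3)->(1,3) = 2
Sum: 3 + 2 + 2 + 4 + 2 + 3 + 3 + 3 + 1 + 2 + 4 + 2 + 2 + 3 + 2 = 38

Answer: 38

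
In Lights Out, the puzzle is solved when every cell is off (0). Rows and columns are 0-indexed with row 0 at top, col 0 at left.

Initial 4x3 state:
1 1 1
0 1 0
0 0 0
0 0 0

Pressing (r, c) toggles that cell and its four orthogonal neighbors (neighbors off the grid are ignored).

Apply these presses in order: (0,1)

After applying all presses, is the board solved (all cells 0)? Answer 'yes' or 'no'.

Answer: yes

Derivation:
After press 1 at (0,1):
0 0 0
0 0 0
0 0 0
0 0 0

Lights still on: 0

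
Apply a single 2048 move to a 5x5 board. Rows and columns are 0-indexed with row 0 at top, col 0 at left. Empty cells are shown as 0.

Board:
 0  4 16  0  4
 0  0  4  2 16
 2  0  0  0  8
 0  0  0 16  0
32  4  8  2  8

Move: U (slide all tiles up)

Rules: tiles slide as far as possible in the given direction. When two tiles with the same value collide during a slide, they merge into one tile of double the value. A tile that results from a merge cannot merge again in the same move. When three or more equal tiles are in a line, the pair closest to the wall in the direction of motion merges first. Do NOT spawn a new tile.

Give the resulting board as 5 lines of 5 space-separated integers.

Slide up:
col 0: [0, 0, 2, 0, 32] -> [2, 32, 0, 0, 0]
col 1: [4, 0, 0, 0, 4] -> [8, 0, 0, 0, 0]
col 2: [16, 4, 0, 0, 8] -> [16, 4, 8, 0, 0]
col 3: [0, 2, 0, 16, 2] -> [2, 16, 2, 0, 0]
col 4: [4, 16, 8, 0, 8] -> [4, 16, 16, 0, 0]

Answer:  2  8 16  2  4
32  0  4 16 16
 0  0  8  2 16
 0  0  0  0  0
 0  0  0  0  0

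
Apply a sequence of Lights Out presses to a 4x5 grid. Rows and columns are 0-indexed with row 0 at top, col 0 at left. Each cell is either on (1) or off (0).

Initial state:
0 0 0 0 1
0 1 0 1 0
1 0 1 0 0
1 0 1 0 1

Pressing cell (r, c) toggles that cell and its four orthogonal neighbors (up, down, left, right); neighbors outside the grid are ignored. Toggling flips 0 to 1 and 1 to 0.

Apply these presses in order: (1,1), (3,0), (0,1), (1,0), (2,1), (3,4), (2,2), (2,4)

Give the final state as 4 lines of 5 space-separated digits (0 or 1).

Answer: 0 0 1 0 1
0 1 0 1 1
0 1 1 0 0
0 0 0 1 1

Derivation:
After press 1 at (1,1):
0 1 0 0 1
1 0 1 1 0
1 1 1 0 0
1 0 1 0 1

After press 2 at (3,0):
0 1 0 0 1
1 0 1 1 0
0 1 1 0 0
0 1 1 0 1

After press 3 at (0,1):
1 0 1 0 1
1 1 1 1 0
0 1 1 0 0
0 1 1 0 1

After press 4 at (1,0):
0 0 1 0 1
0 0 1 1 0
1 1 1 0 0
0 1 1 0 1

After press 5 at (2,1):
0 0 1 0 1
0 1 1 1 0
0 0 0 0 0
0 0 1 0 1

After press 6 at (3,4):
0 0 1 0 1
0 1 1 1 0
0 0 0 0 1
0 0 1 1 0

After press 7 at (2,2):
0 0 1 0 1
0 1 0 1 0
0 1 1 1 1
0 0 0 1 0

After press 8 at (2,4):
0 0 1 0 1
0 1 0 1 1
0 1 1 0 0
0 0 0 1 1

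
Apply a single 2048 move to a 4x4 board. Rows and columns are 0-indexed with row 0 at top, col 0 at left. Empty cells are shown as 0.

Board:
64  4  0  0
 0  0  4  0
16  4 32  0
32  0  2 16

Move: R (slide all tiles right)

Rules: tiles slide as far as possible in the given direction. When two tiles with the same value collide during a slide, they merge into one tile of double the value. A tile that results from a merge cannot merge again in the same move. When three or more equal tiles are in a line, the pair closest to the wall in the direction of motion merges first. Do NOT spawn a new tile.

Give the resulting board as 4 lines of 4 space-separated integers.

Slide right:
row 0: [64, 4, 0, 0] -> [0, 0, 64, 4]
row 1: [0, 0, 4, 0] -> [0, 0, 0, 4]
row 2: [16, 4, 32, 0] -> [0, 16, 4, 32]
row 3: [32, 0, 2, 16] -> [0, 32, 2, 16]

Answer:  0  0 64  4
 0  0  0  4
 0 16  4 32
 0 32  2 16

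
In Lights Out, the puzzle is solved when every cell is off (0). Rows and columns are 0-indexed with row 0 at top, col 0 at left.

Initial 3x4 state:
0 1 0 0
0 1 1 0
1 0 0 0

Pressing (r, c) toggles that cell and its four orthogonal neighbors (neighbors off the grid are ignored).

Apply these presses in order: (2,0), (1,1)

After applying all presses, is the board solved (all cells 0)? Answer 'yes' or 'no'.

Answer: yes

Derivation:
After press 1 at (2,0):
0 1 0 0
1 1 1 0
0 1 0 0

After press 2 at (1,1):
0 0 0 0
0 0 0 0
0 0 0 0

Lights still on: 0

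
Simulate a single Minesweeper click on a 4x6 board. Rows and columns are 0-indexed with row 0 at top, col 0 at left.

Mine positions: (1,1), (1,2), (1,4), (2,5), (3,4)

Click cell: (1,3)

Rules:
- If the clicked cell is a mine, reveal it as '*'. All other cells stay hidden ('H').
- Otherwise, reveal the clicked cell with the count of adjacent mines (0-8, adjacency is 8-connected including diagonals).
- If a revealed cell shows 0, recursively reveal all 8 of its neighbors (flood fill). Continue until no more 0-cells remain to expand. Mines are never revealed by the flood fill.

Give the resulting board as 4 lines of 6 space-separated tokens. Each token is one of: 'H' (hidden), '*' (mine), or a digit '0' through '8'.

H H H H H H
H H H 2 H H
H H H H H H
H H H H H H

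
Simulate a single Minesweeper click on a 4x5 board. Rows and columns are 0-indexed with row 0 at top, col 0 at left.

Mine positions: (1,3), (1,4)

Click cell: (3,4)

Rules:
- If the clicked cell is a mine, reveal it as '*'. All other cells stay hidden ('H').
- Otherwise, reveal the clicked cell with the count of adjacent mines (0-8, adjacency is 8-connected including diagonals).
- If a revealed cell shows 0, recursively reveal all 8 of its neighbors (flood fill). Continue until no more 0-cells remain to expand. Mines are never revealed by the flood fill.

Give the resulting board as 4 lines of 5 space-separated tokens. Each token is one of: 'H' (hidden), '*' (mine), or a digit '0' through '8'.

0 0 1 H H
0 0 1 H H
0 0 1 2 2
0 0 0 0 0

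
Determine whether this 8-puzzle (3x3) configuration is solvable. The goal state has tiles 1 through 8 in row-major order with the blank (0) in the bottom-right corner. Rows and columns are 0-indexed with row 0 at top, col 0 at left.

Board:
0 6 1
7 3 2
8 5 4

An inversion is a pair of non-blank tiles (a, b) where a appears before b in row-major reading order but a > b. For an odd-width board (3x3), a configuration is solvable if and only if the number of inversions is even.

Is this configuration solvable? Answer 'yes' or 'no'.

Answer: no

Derivation:
Inversions (pairs i<j in row-major order where tile[i] > tile[j] > 0): 13
13 is odd, so the puzzle is not solvable.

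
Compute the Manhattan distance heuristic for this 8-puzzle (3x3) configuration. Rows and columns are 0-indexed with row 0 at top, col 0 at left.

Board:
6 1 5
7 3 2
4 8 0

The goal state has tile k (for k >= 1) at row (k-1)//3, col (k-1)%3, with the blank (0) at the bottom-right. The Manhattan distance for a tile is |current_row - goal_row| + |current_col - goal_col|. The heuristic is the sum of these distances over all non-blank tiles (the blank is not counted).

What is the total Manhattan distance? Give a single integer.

Tile 6: (0,0)->(1,2) = 3
Tile 1: (0,1)->(0,0) = 1
Tile 5: (0,2)->(1,1) = 2
Tile 7: (1,0)->(2,0) = 1
Tile 3: (1,1)->(0,2) = 2
Tile 2: (1,2)->(0,1) = 2
Tile 4: (2,0)->(1,0) = 1
Tile 8: (2,1)->(2,1) = 0
Sum: 3 + 1 + 2 + 1 + 2 + 2 + 1 + 0 = 12

Answer: 12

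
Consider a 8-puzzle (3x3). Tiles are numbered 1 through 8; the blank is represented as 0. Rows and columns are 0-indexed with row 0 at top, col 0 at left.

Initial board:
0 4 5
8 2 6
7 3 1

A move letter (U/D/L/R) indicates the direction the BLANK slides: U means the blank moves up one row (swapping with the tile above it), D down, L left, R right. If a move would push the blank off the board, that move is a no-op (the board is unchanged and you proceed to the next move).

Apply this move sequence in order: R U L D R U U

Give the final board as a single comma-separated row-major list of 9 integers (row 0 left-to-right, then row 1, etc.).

Answer: 8, 0, 5, 2, 4, 6, 7, 3, 1

Derivation:
After move 1 (R):
4 0 5
8 2 6
7 3 1

After move 2 (U):
4 0 5
8 2 6
7 3 1

After move 3 (L):
0 4 5
8 2 6
7 3 1

After move 4 (D):
8 4 5
0 2 6
7 3 1

After move 5 (R):
8 4 5
2 0 6
7 3 1

After move 6 (U):
8 0 5
2 4 6
7 3 1

After move 7 (U):
8 0 5
2 4 6
7 3 1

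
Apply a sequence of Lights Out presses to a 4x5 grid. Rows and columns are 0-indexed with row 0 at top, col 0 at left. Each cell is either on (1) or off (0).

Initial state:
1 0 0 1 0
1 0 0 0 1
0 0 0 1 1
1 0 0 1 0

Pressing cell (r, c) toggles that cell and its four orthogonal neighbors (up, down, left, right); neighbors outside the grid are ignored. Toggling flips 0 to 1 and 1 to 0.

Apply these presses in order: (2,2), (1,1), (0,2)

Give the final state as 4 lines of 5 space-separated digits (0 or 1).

Answer: 1 0 1 0 0
0 1 1 0 1
0 0 1 0 1
1 0 1 1 0

Derivation:
After press 1 at (2,2):
1 0 0 1 0
1 0 1 0 1
0 1 1 0 1
1 0 1 1 0

After press 2 at (1,1):
1 1 0 1 0
0 1 0 0 1
0 0 1 0 1
1 0 1 1 0

After press 3 at (0,2):
1 0 1 0 0
0 1 1 0 1
0 0 1 0 1
1 0 1 1 0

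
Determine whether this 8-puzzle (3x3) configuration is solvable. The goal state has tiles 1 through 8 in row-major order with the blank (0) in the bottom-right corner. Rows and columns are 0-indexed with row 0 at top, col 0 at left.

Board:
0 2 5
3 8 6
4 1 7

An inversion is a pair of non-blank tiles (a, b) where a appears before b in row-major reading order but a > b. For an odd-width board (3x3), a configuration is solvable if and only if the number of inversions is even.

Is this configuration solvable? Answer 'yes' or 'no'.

Inversions (pairs i<j in row-major order where tile[i] > tile[j] > 0): 12
12 is even, so the puzzle is solvable.

Answer: yes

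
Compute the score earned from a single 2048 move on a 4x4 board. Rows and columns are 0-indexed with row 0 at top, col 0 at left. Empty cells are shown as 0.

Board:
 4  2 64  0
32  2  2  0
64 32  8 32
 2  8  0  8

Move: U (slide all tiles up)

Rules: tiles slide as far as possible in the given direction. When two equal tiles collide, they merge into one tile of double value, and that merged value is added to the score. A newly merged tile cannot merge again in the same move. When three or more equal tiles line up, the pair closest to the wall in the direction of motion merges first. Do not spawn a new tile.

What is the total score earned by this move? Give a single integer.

Slide up:
col 0: [4, 32, 64, 2] -> [4, 32, 64, 2]  score +0 (running 0)
col 1: [2, 2, 32, 8] -> [4, 32, 8, 0]  score +4 (running 4)
col 2: [64, 2, 8, 0] -> [64, 2, 8, 0]  score +0 (running 4)
col 3: [0, 0, 32, 8] -> [32, 8, 0, 0]  score +0 (running 4)
Board after move:
 4  4 64 32
32 32  2  8
64  8  8  0
 2  0  0  0

Answer: 4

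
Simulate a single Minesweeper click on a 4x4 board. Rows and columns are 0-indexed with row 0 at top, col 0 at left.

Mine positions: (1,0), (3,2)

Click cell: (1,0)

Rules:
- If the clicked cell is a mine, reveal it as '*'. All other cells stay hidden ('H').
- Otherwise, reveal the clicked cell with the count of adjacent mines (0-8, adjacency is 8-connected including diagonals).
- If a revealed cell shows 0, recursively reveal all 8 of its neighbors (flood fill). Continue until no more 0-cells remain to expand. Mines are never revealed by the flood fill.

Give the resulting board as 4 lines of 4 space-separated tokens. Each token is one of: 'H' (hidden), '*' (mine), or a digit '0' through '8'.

H H H H
* H H H
H H H H
H H H H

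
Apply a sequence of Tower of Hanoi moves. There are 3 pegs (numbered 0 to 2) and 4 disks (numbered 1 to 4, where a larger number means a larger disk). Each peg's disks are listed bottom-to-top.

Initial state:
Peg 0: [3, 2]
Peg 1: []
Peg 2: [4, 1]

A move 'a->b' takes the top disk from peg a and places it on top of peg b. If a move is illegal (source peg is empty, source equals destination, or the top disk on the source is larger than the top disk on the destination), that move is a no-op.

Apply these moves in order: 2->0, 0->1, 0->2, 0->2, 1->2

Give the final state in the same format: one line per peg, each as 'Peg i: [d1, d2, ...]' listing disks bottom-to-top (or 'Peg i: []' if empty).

After move 1 (2->0):
Peg 0: [3, 2, 1]
Peg 1: []
Peg 2: [4]

After move 2 (0->1):
Peg 0: [3, 2]
Peg 1: [1]
Peg 2: [4]

After move 3 (0->2):
Peg 0: [3]
Peg 1: [1]
Peg 2: [4, 2]

After move 4 (0->2):
Peg 0: [3]
Peg 1: [1]
Peg 2: [4, 2]

After move 5 (1->2):
Peg 0: [3]
Peg 1: []
Peg 2: [4, 2, 1]

Answer: Peg 0: [3]
Peg 1: []
Peg 2: [4, 2, 1]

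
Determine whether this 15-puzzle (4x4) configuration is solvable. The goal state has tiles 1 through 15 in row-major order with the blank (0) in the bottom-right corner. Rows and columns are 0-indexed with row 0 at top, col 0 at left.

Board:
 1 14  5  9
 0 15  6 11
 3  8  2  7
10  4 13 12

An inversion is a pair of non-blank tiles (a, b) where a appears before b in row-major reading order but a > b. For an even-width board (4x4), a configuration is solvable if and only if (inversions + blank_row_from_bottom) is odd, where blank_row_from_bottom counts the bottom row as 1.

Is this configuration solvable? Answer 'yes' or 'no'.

Answer: no

Derivation:
Inversions: 47
Blank is in row 1 (0-indexed from top), which is row 3 counting from the bottom (bottom = 1).
47 + 3 = 50, which is even, so the puzzle is not solvable.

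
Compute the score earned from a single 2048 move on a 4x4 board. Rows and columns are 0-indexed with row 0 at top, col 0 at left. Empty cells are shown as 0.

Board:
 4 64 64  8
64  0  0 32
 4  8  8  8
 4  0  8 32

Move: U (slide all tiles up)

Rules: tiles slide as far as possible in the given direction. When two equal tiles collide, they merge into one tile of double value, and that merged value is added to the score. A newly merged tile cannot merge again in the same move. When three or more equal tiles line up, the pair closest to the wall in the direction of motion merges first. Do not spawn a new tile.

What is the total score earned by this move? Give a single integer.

Slide up:
col 0: [4, 64, 4, 4] -> [4, 64, 8, 0]  score +8 (running 8)
col 1: [64, 0, 8, 0] -> [64, 8, 0, 0]  score +0 (running 8)
col 2: [64, 0, 8, 8] -> [64, 16, 0, 0]  score +16 (running 24)
col 3: [8, 32, 8, 32] -> [8, 32, 8, 32]  score +0 (running 24)
Board after move:
 4 64 64  8
64  8 16 32
 8  0  0  8
 0  0  0 32

Answer: 24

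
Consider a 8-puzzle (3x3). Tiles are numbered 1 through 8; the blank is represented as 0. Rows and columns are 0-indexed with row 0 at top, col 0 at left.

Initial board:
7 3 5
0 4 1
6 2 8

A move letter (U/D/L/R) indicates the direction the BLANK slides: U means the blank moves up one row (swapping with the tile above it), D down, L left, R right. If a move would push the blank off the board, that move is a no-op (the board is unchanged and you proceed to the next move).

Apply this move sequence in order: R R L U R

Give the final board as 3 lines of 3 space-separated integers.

Answer: 7 5 0
4 3 1
6 2 8

Derivation:
After move 1 (R):
7 3 5
4 0 1
6 2 8

After move 2 (R):
7 3 5
4 1 0
6 2 8

After move 3 (L):
7 3 5
4 0 1
6 2 8

After move 4 (U):
7 0 5
4 3 1
6 2 8

After move 5 (R):
7 5 0
4 3 1
6 2 8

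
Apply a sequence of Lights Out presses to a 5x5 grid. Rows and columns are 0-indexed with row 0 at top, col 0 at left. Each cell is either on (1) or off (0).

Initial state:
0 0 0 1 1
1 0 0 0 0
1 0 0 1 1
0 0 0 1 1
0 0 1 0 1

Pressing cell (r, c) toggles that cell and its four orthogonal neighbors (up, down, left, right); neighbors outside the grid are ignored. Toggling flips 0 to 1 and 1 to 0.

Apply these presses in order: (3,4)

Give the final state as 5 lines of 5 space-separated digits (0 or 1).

Answer: 0 0 0 1 1
1 0 0 0 0
1 0 0 1 0
0 0 0 0 0
0 0 1 0 0

Derivation:
After press 1 at (3,4):
0 0 0 1 1
1 0 0 0 0
1 0 0 1 0
0 0 0 0 0
0 0 1 0 0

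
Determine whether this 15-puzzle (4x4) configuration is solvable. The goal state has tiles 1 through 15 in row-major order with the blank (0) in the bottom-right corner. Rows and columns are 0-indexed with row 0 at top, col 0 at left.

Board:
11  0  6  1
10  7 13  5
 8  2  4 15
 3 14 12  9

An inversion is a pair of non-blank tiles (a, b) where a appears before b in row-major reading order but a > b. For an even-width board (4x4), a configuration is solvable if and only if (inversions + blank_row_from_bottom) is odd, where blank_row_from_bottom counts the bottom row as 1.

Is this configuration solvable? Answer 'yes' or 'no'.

Answer: yes

Derivation:
Inversions: 47
Blank is in row 0 (0-indexed from top), which is row 4 counting from the bottom (bottom = 1).
47 + 4 = 51, which is odd, so the puzzle is solvable.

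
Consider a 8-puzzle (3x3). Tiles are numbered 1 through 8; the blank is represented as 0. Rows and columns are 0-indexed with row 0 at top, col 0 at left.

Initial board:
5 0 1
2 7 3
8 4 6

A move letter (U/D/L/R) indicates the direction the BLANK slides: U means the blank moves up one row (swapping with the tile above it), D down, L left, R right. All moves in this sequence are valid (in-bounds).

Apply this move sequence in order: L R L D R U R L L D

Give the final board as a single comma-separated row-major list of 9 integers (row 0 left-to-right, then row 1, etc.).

After move 1 (L):
0 5 1
2 7 3
8 4 6

After move 2 (R):
5 0 1
2 7 3
8 4 6

After move 3 (L):
0 5 1
2 7 3
8 4 6

After move 4 (D):
2 5 1
0 7 3
8 4 6

After move 5 (R):
2 5 1
7 0 3
8 4 6

After move 6 (U):
2 0 1
7 5 3
8 4 6

After move 7 (R):
2 1 0
7 5 3
8 4 6

After move 8 (L):
2 0 1
7 5 3
8 4 6

After move 9 (L):
0 2 1
7 5 3
8 4 6

After move 10 (D):
7 2 1
0 5 3
8 4 6

Answer: 7, 2, 1, 0, 5, 3, 8, 4, 6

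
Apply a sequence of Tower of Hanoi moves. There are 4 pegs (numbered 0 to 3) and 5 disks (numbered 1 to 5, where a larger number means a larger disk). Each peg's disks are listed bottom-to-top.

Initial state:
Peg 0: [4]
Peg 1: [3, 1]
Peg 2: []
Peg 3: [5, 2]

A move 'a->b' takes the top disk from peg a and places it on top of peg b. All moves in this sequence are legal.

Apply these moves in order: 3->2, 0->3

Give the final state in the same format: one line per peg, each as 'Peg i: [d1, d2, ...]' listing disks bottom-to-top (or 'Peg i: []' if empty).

After move 1 (3->2):
Peg 0: [4]
Peg 1: [3, 1]
Peg 2: [2]
Peg 3: [5]

After move 2 (0->3):
Peg 0: []
Peg 1: [3, 1]
Peg 2: [2]
Peg 3: [5, 4]

Answer: Peg 0: []
Peg 1: [3, 1]
Peg 2: [2]
Peg 3: [5, 4]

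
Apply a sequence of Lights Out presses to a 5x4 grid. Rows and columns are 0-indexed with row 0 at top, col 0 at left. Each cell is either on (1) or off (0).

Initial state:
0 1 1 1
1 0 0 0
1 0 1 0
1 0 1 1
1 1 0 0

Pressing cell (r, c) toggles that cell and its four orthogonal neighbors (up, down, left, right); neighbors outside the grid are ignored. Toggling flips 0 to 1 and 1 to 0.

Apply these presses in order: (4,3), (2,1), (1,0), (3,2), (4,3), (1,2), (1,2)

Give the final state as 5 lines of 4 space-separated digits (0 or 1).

After press 1 at (4,3):
0 1 1 1
1 0 0 0
1 0 1 0
1 0 1 0
1 1 1 1

After press 2 at (2,1):
0 1 1 1
1 1 0 0
0 1 0 0
1 1 1 0
1 1 1 1

After press 3 at (1,0):
1 1 1 1
0 0 0 0
1 1 0 0
1 1 1 0
1 1 1 1

After press 4 at (3,2):
1 1 1 1
0 0 0 0
1 1 1 0
1 0 0 1
1 1 0 1

After press 5 at (4,3):
1 1 1 1
0 0 0 0
1 1 1 0
1 0 0 0
1 1 1 0

After press 6 at (1,2):
1 1 0 1
0 1 1 1
1 1 0 0
1 0 0 0
1 1 1 0

After press 7 at (1,2):
1 1 1 1
0 0 0 0
1 1 1 0
1 0 0 0
1 1 1 0

Answer: 1 1 1 1
0 0 0 0
1 1 1 0
1 0 0 0
1 1 1 0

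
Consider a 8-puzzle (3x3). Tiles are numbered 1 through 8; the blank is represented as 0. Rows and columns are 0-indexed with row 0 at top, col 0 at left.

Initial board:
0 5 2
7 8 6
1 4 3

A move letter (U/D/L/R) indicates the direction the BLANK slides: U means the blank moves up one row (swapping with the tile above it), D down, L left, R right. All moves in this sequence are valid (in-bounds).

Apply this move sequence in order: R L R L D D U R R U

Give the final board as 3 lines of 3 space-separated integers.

Answer: 7 5 0
8 6 2
1 4 3

Derivation:
After move 1 (R):
5 0 2
7 8 6
1 4 3

After move 2 (L):
0 5 2
7 8 6
1 4 3

After move 3 (R):
5 0 2
7 8 6
1 4 3

After move 4 (L):
0 5 2
7 8 6
1 4 3

After move 5 (D):
7 5 2
0 8 6
1 4 3

After move 6 (D):
7 5 2
1 8 6
0 4 3

After move 7 (U):
7 5 2
0 8 6
1 4 3

After move 8 (R):
7 5 2
8 0 6
1 4 3

After move 9 (R):
7 5 2
8 6 0
1 4 3

After move 10 (U):
7 5 0
8 6 2
1 4 3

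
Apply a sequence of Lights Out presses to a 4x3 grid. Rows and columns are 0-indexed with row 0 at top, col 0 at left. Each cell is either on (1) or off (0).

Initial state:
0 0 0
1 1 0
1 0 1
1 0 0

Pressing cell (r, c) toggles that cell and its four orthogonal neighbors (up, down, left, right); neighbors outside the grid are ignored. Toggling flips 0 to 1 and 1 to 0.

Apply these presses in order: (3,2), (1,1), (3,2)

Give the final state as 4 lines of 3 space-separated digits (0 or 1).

Answer: 0 1 0
0 0 1
1 1 1
1 0 0

Derivation:
After press 1 at (3,2):
0 0 0
1 1 0
1 0 0
1 1 1

After press 2 at (1,1):
0 1 0
0 0 1
1 1 0
1 1 1

After press 3 at (3,2):
0 1 0
0 0 1
1 1 1
1 0 0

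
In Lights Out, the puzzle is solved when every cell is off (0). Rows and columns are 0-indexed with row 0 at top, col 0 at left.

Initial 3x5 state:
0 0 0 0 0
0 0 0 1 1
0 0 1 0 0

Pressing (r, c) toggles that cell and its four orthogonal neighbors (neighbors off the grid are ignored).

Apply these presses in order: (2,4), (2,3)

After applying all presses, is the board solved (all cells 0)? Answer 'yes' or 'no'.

After press 1 at (2,4):
0 0 0 0 0
0 0 0 1 0
0 0 1 1 1

After press 2 at (2,3):
0 0 0 0 0
0 0 0 0 0
0 0 0 0 0

Lights still on: 0

Answer: yes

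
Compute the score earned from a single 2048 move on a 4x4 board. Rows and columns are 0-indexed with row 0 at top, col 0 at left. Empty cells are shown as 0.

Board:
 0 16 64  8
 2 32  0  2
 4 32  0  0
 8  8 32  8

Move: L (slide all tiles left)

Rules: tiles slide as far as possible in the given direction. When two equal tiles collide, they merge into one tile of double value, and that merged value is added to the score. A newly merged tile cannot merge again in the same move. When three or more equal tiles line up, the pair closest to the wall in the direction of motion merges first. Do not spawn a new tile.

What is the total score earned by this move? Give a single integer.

Slide left:
row 0: [0, 16, 64, 8] -> [16, 64, 8, 0]  score +0 (running 0)
row 1: [2, 32, 0, 2] -> [2, 32, 2, 0]  score +0 (running 0)
row 2: [4, 32, 0, 0] -> [4, 32, 0, 0]  score +0 (running 0)
row 3: [8, 8, 32, 8] -> [16, 32, 8, 0]  score +16 (running 16)
Board after move:
16 64  8  0
 2 32  2  0
 4 32  0  0
16 32  8  0

Answer: 16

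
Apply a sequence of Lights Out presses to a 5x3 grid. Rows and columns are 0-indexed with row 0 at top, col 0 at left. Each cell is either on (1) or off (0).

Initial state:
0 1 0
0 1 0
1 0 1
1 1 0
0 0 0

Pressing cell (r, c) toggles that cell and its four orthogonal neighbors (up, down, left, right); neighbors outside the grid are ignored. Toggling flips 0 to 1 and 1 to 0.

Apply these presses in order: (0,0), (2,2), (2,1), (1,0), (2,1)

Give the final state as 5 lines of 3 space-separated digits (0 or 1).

Answer: 0 0 0
0 0 1
0 1 0
1 1 1
0 0 0

Derivation:
After press 1 at (0,0):
1 0 0
1 1 0
1 0 1
1 1 0
0 0 0

After press 2 at (2,2):
1 0 0
1 1 1
1 1 0
1 1 1
0 0 0

After press 3 at (2,1):
1 0 0
1 0 1
0 0 1
1 0 1
0 0 0

After press 4 at (1,0):
0 0 0
0 1 1
1 0 1
1 0 1
0 0 0

After press 5 at (2,1):
0 0 0
0 0 1
0 1 0
1 1 1
0 0 0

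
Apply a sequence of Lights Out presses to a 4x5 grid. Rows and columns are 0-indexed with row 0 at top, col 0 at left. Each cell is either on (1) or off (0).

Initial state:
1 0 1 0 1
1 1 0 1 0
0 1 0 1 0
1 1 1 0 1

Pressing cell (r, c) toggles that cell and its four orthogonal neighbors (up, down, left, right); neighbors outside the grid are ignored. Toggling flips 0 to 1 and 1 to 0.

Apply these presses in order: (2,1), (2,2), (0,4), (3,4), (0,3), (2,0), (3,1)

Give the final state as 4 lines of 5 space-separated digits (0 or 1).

Answer: 1 0 0 0 1
0 0 1 0 1
0 1 0 0 1
1 1 1 1 0

Derivation:
After press 1 at (2,1):
1 0 1 0 1
1 0 0 1 0
1 0 1 1 0
1 0 1 0 1

After press 2 at (2,2):
1 0 1 0 1
1 0 1 1 0
1 1 0 0 0
1 0 0 0 1

After press 3 at (0,4):
1 0 1 1 0
1 0 1 1 1
1 1 0 0 0
1 0 0 0 1

After press 4 at (3,4):
1 0 1 1 0
1 0 1 1 1
1 1 0 0 1
1 0 0 1 0

After press 5 at (0,3):
1 0 0 0 1
1 0 1 0 1
1 1 0 0 1
1 0 0 1 0

After press 6 at (2,0):
1 0 0 0 1
0 0 1 0 1
0 0 0 0 1
0 0 0 1 0

After press 7 at (3,1):
1 0 0 0 1
0 0 1 0 1
0 1 0 0 1
1 1 1 1 0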